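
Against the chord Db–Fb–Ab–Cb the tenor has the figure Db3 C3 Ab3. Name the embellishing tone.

The harmony at that moment is Db minor seventh chord (Db, Fb, Ab, Cb); C3 is not a chord tone.
It is approached by step down from Db3 and left by leap up to Ab3.
Step in, leap out — an escape tone.

C3 is an escape tone.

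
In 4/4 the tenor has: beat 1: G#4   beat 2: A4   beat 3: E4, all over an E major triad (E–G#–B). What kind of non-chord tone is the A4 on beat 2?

The harmony at that moment is E major triad (E, G#, B); A4 is not a chord tone.
It is approached by step up from G#4 and left by leap down to E4.
Step in, leap out, on a weak beat — an escape tone.

Escape tone.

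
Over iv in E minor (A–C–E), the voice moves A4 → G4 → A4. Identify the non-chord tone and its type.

G4 is a neighbor tone.

The harmony at that moment is A minor triad (A, C, E); G4 is not a chord tone.
It is approached by step down from A4 and left by step up to A4.
Step away and step back to the same note — a neighbor tone (lower neighbor).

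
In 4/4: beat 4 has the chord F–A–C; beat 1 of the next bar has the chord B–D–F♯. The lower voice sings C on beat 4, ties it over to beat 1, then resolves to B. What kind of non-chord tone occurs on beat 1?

The harmony at that moment is B minor triad (B, D, F♯); C is not a chord tone.
It is held over (the same pitch as the preceding C) and left by step down to B.
Held over from the previous chord and resolving down by step — a suspension.

Suspension.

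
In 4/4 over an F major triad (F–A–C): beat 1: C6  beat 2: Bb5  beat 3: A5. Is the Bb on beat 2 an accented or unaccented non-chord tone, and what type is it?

The harmony at that moment is F major triad (F, A, C); Bb5 is not a chord tone.
It is approached by step down from C6 and left by step down to A5.
Step in, step out in the same direction — a passing tone.
It falls on a weak beat, so it is unaccented.

Unaccented passing tone.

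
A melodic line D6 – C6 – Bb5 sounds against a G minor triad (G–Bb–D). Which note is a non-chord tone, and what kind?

The harmony at that moment is G minor triad (G, Bb, D); C6 is not a chord tone.
It is approached by step down from D6 and left by step down to Bb5.
Step in, step out in the same direction — a passing tone.

C6 is a passing tone.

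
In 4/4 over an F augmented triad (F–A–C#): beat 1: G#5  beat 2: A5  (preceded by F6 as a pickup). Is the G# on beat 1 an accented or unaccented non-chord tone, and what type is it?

The harmony at that moment is F augmented triad (F, A, C#); G#5 is not a chord tone.
It is approached by leap down from F6 and left by step up to A5.
Leap in, step out — an appoggiatura.
It falls on the downbeat, so it is accented.

Accented appoggiatura.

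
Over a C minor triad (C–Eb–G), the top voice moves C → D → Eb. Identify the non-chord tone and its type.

D is a passing tone.

The harmony at that moment is C minor triad (C, Eb, G); D is not a chord tone.
It is approached by step up from C and left by step up to Eb.
Step in, step out in the same direction — a passing tone.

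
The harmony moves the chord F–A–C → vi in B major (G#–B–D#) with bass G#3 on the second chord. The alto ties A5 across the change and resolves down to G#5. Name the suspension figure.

9–8 suspension.

At the second chord the bass is G#3. The suspended A5 lies a ninth above the bass; after resolving down by step to G#5, the interval above the bass becomes an octave.
Suspension figures are named by those two intervals: 9–8.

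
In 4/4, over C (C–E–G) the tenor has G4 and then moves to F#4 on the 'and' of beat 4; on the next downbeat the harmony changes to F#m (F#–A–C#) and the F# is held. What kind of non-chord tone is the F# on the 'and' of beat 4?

The harmony at that moment is C major triad (C, E, G); F#4 is not a chord tone.
It is approached by step down from G4 and then sustained as the same pitch into the next harmony.
Arriving early and becoming a chord tone when the harmony changes — an anticipation.

Anticipation.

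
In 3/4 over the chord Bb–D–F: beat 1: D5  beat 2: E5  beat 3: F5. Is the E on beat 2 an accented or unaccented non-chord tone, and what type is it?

Unaccented passing tone.

The harmony at that moment is Bb major triad (Bb, D, F); E5 is not a chord tone.
It is approached by step up from D5 and left by step up to F5.
Step in, step out in the same direction — a passing tone.
It falls on a weak beat, so it is unaccented.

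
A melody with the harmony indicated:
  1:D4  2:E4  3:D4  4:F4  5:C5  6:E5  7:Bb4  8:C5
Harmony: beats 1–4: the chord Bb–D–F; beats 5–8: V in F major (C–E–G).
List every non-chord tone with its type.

E4 (beat 2) — neighbor tone; Bb4 (beat 7) — appoggiatura.

The harmony at that moment is Bb major triad (Bb, D, F); E4 is not a chord tone.
It is approached by step up from D4 and left by step down to D4.
Step away and step back to the same note — a neighbor tone (upper neighbor).
The harmony at that moment is C major triad (C, E, G); Bb4 is not a chord tone.
It is approached by leap down from E5 and left by step up to C5.
Leap in, step out — an appoggiatura.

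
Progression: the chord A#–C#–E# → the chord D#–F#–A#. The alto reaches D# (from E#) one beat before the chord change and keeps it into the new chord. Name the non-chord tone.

The harmony at that moment is A# minor triad (A#, C#, E#); D# is not a chord tone.
It is approached by step down from E# and then sustained as the same pitch into the next harmony.
Arriving early and becoming a chord tone when the harmony changes — an anticipation.

D# is an anticipation.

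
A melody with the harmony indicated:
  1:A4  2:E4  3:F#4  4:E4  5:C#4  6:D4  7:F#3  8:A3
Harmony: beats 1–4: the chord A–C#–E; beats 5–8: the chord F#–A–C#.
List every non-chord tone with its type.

The harmony at that moment is A major triad (A, C#, E); F#4 is not a chord tone.
It is approached by step up from E4 and left by step down to E4.
Step away and step back to the same note — a neighbor tone (upper neighbor).
The harmony at that moment is F# minor triad (F#, A, C#); D4 is not a chord tone.
It is approached by step up from C#4 and left by leap down to F#3.
Step in, leap out — an escape tone.

F#4 (beat 3) — neighbor tone; D4 (beat 6) — escape tone.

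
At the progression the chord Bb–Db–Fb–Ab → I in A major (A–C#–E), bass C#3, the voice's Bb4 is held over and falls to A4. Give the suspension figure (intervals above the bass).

7–6 suspension.

At the second chord the bass is C#3. The suspended Bb4 lies a seventh above the bass; after resolving down by step to A4, the interval above the bass becomes a sixth.
Suspension figures are named by those two intervals: 7–6.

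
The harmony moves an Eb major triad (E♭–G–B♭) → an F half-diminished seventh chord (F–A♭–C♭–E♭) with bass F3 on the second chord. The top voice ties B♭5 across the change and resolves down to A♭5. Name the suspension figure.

At the second chord the bass is F3. The suspended B♭5 lies a fourth above the bass; after resolving down by step to A♭5, the interval above the bass becomes a third.
Suspension figures are named by those two intervals: 4–3.

4–3 suspension.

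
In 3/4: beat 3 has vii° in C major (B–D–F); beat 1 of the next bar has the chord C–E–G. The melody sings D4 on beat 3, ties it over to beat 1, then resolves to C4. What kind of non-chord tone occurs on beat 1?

Suspension.

The harmony at that moment is C major triad (C, E, G); D4 is not a chord tone.
It is held over (the same pitch as the preceding D4) and left by step down to C4.
Held over from the previous chord and resolving down by step — a suspension.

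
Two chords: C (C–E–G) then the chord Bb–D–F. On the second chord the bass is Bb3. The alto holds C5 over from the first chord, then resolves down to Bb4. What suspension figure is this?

9–8 suspension.

At the second chord the bass is Bb3. The suspended C5 lies a ninth above the bass; after resolving down by step to Bb4, the interval above the bass becomes an octave.
Suspension figures are named by those two intervals: 9–8.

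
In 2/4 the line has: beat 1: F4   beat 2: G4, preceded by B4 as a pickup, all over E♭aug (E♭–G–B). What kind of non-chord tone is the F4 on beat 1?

The harmony at that moment is E♭ augmented triad (E♭, G, B); F4 is not a chord tone.
It is approached by leap down from B4 and left by step up to G4.
Leap in, step out, metrically accented — an appoggiatura.

Appoggiatura.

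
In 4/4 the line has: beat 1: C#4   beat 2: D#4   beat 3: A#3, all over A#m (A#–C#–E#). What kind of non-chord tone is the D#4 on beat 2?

Escape tone.

The harmony at that moment is A# minor triad (A#, C#, E#); D#4 is not a chord tone.
It is approached by step up from C#4 and left by leap down to A#3.
Step in, leap out, on a weak beat — an escape tone.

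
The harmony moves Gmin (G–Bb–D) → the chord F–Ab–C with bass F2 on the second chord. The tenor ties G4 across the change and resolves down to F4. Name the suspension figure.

9–8 suspension.

At the second chord the bass is F2. The suspended G4 lies a ninth above the bass; after resolving down by step to F4, the interval above the bass becomes an octave.
Suspension figures are named by those two intervals: 9–8.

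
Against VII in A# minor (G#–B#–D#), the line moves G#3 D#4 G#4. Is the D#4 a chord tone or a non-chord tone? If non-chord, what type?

G# major triad contains G#, B#, D#; D# is the fifth, so it is a chord tone.

Chord tone (the fifth of G# major triad).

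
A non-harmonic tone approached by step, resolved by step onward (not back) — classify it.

Passing tone.

Approach: by step. Departure: by step, continuing in the same direction.
Stepwise on both sides with no change of direction means the note fills in the space between two different chord tones — a passing tone. (Had it turned back to its starting note it would be a neighbor tone instead.)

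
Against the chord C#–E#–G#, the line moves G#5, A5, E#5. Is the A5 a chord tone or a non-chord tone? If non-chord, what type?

The harmony at that moment is C# major triad (C#, E#, G#); A5 is not a chord tone.
It is approached by step up from G#5 and left by leap down to E#5.
Step in, leap out — an escape tone.

Non-chord tone — an escape tone.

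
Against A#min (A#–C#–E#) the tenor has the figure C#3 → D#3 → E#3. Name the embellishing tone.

D#3 is a passing tone.

The harmony at that moment is A# minor triad (A#, C#, E#); D#3 is not a chord tone.
It is approached by step up from C#3 and left by step up to E#3.
Step in, step out in the same direction — a passing tone.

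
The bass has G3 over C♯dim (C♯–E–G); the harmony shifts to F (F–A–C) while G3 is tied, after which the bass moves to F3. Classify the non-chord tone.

G3 is a suspension.

The harmony at that moment is F major triad (F, A, C); G3 is not a chord tone.
It is held over (the same pitch as the preceding G3) and left by step down to F3.
Held over from the previous chord and resolving down by step — a suspension.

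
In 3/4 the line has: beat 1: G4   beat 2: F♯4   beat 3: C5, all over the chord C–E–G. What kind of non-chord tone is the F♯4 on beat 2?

Escape tone.

The harmony at that moment is C major triad (C, E, G); F♯4 is not a chord tone.
It is approached by step down from G4 and left by leap up to C5.
Step in, leap out, on a weak beat — an escape tone.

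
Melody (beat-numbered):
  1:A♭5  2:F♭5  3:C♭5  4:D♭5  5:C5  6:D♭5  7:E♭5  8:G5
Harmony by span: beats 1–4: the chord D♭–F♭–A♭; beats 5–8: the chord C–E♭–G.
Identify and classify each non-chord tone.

The harmony at that moment is D♭ minor triad (D♭, F♭, A♭); C♭5 is not a chord tone.
It is approached by leap down from F♭5 and left by step up to D♭5.
Leap in, step out — an appoggiatura.
The harmony at that moment is C minor triad (C, E♭, G); D♭5 is not a chord tone.
It is approached by step up from C5 and left by step up to E♭5.
Step in, step out in the same direction — a passing tone.

C♭5 (beat 3) — appoggiatura; D♭5 (beat 6) — passing tone.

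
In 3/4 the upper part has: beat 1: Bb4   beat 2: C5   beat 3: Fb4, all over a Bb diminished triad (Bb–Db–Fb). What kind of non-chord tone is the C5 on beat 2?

The harmony at that moment is Bb diminished triad (Bb, Db, Fb); C5 is not a chord tone.
It is approached by step up from Bb4 and left by leap down to Fb4.
Step in, leap out, on a weak beat — an escape tone.

Escape tone.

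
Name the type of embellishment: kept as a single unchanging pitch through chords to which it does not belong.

Approach: none. Departure: none — a single pitch is sustained while the chords change around it, passing through harmonies that do not contain it.
No melodic motion at all; the dissonance is created entirely by the moving harmonies against the stationary note — a pedal tone (pedal point).

Pedal tone.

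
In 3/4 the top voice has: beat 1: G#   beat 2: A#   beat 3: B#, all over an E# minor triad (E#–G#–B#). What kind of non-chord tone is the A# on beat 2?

Passing tone.

The harmony at that moment is E# minor triad (E#, G#, B#); A# is not a chord tone.
It is approached by step up from G# and left by step up to B#.
Step in, step out in the same direction — a passing tone.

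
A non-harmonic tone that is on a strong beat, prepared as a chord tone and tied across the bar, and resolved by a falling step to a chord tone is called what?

Suspension.

Approach: by preparation — the pitch is first a chord tone, then held (tied or repeated) while the harmony changes under it. Departure: down by step. Metric position: strong.
A prepared dissonance that resolves downward by step — a suspension. (The same figure resolving upward would be a retardation.)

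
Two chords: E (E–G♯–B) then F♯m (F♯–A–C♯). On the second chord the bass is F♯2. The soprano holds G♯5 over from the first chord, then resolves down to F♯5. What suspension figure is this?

9–8 suspension.

At the second chord the bass is F♯2. The suspended G♯5 lies a ninth above the bass; after resolving down by step to F♯5, the interval above the bass becomes an octave.
Suspension figures are named by those two intervals: 9–8.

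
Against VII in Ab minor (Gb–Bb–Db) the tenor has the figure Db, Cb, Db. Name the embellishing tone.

The harmony at that moment is Gb major triad (Gb, Bb, Db); Cb is not a chord tone.
It is approached by step down from Db and left by step up to Db.
Step away and step back to the same note — a neighbor tone (lower neighbor).

Cb is a neighbor tone.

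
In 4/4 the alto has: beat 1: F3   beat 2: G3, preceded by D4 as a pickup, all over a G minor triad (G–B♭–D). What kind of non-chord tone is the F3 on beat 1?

The harmony at that moment is G minor triad (G, B♭, D); F3 is not a chord tone.
It is approached by leap down from D4 and left by step up to G3.
Leap in, step out, metrically accented — an appoggiatura.

Appoggiatura.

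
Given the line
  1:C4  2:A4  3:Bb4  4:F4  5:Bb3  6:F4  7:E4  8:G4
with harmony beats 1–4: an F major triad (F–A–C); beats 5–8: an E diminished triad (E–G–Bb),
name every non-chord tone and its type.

Bb4 (beat 3) — escape tone; F4 (beat 6) — appoggiatura.

The harmony at that moment is F major triad (F, A, C); Bb4 is not a chord tone.
It is approached by step up from A4 and left by leap down to F4.
Step in, leap out — an escape tone.
The harmony at that moment is E diminished triad (E, G, Bb); F4 is not a chord tone.
It is approached by leap up from Bb3 and left by step down to E4.
Leap in, step out — an appoggiatura.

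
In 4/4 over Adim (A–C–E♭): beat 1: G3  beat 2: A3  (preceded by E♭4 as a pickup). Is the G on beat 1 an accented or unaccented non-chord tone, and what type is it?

The harmony at that moment is A diminished triad (A, C, E♭); G3 is not a chord tone.
It is approached by leap down from E♭4 and left by step up to A3.
Leap in, step out — an appoggiatura.
It falls on the downbeat, so it is accented.

Accented appoggiatura.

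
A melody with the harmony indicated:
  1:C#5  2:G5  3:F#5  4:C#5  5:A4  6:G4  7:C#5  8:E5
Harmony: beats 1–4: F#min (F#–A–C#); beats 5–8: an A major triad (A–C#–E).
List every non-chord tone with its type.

G5 (beat 2) — appoggiatura; G4 (beat 6) — escape tone.

The harmony at that moment is F# minor triad (F#, A, C#); G5 is not a chord tone.
It is approached by leap up from C#5 and left by step down to F#5.
Leap in, step out — an appoggiatura.
The harmony at that moment is A major triad (A, C#, E); G4 is not a chord tone.
It is approached by step down from A4 and left by leap up to C#5.
Step in, leap out — an escape tone.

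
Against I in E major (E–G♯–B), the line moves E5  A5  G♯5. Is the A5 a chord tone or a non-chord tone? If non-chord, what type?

The harmony at that moment is E major triad (E, G♯, B); A5 is not a chord tone.
It is approached by leap up from E5 and left by step down to G♯5.
Leap in, step out — an appoggiatura.

Non-chord tone — an appoggiatura.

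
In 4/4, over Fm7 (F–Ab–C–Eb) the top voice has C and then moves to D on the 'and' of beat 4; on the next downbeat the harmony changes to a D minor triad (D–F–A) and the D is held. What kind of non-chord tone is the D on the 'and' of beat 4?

The harmony at that moment is F minor seventh chord (F, Ab, C, Eb); D is not a chord tone.
It is approached by step up from C and then sustained as the same pitch into the next harmony.
Arriving early and becoming a chord tone when the harmony changes — an anticipation.

Anticipation.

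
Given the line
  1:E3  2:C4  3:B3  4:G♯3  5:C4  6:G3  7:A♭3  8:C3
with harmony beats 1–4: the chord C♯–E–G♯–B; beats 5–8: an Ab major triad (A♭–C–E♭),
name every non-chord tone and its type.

C4 (beat 2) — appoggiatura; G3 (beat 6) — appoggiatura.

The harmony at that moment is C♯ minor seventh chord (C♯, E, G♯, B); C4 is not a chord tone.
It is approached by leap up from E3 and left by step down to B3.
Leap in, step out — an appoggiatura.
The harmony at that moment is A♭ major triad (A♭, C, E♭); G3 is not a chord tone.
It is approached by leap down from C4 and left by step up to A♭3.
Leap in, step out — an appoggiatura.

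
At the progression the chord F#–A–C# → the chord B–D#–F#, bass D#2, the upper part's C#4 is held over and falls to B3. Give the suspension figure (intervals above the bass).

At the second chord the bass is D#2. The suspended C#4 lies a seventh above the bass; after resolving down by step to B3, the interval above the bass becomes a sixth.
Suspension figures are named by those two intervals: 7–6.

7–6 suspension.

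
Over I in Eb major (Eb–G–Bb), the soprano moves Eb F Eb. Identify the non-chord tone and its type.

F is a neighbor tone.

The harmony at that moment is Eb major triad (Eb, G, Bb); F is not a chord tone.
It is approached by step up from Eb and left by step down to Eb.
Step away and step back to the same note — a neighbor tone (upper neighbor).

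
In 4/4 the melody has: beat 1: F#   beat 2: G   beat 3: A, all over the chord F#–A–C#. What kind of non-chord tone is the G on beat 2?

Passing tone.

The harmony at that moment is F# minor triad (F#, A, C#); G is not a chord tone.
It is approached by step up from F# and left by step up to A.
Step in, step out in the same direction — a passing tone.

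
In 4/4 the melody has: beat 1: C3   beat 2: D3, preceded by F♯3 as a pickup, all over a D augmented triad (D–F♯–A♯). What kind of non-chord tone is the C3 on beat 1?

Appoggiatura.

The harmony at that moment is D augmented triad (D, F♯, A♯); C3 is not a chord tone.
It is approached by leap down from F♯3 and left by step up to D3.
Leap in, step out, metrically accented — an appoggiatura.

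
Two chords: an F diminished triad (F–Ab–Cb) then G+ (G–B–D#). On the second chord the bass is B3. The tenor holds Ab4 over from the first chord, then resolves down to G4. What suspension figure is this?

At the second chord the bass is B3. The suspended Ab4 lies a seventh above the bass; after resolving down by step to G4, the interval above the bass becomes a sixth.
Suspension figures are named by those two intervals: 7–6.

7–6 suspension.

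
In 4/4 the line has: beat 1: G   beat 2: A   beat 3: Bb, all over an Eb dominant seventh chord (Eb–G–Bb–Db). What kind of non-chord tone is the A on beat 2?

Passing tone.

The harmony at that moment is Eb dominant seventh chord (Eb, G, Bb, Db); A is not a chord tone.
It is approached by step up from G and left by step up to Bb.
Step in, step out in the same direction — a passing tone.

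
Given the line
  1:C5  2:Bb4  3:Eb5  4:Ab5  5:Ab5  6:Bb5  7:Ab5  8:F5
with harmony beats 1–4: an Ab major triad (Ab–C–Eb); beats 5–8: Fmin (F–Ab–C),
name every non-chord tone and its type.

The harmony at that moment is Ab major triad (Ab, C, Eb); Bb4 is not a chord tone.
It is approached by step down from C5 and left by leap up to Eb5.
Step in, leap out — an escape tone.
The harmony at that moment is F minor triad (F, Ab, C); Bb5 is not a chord tone.
It is approached by step up from Ab5 and left by step down to Ab5.
Step away and step back to the same note — a neighbor tone (upper neighbor).

Bb4 (beat 2) — escape tone; Bb5 (beat 6) — neighbor tone.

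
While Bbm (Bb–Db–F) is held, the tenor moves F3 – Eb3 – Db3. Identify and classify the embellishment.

Eb3 is a passing tone.

The harmony at that moment is Bb minor triad (Bb, Db, F); Eb3 is not a chord tone.
It is approached by step down from F3 and left by step down to Db3.
Step in, step out in the same direction — a passing tone.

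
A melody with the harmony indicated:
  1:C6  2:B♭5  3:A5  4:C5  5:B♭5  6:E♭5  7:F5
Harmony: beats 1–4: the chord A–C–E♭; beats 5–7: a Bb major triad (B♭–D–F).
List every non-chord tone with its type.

The harmony at that moment is A diminished triad (A, C, E♭); B♭5 is not a chord tone.
It is approached by step down from C6 and left by step down to A5.
Step in, step out in the same direction — a passing tone.
The harmony at that moment is B♭ major triad (B♭, D, F); E♭5 is not a chord tone.
It is approached by leap down from B♭5 and left by step up to F5.
Leap in, step out — an appoggiatura.

B♭5 (beat 2) — passing tone; E♭5 (beat 6) — appoggiatura.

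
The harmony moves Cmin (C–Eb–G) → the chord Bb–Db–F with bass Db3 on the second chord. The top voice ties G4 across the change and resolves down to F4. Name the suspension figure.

At the second chord the bass is Db3. The suspended G4 lies a fourth above the bass; after resolving down by step to F4, the interval above the bass becomes a third.
Suspension figures are named by those two intervals: 4–3.

4–3 suspension.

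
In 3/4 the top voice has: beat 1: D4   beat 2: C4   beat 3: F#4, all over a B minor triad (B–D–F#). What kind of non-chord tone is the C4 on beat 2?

Escape tone.

The harmony at that moment is B minor triad (B, D, F#); C4 is not a chord tone.
It is approached by step down from D4 and left by leap up to F#4.
Step in, leap out, on a weak beat — an escape tone.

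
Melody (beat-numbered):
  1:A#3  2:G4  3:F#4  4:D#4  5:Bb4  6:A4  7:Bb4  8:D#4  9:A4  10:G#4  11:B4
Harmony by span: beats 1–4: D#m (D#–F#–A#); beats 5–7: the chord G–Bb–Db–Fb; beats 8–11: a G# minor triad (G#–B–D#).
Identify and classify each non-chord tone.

The harmony at that moment is D# minor triad (D#, F#, A#); G4 is not a chord tone.
It is approached by leap up from A#3 and left by step down to F#4.
Leap in, step out — an appoggiatura.
The harmony at that moment is G diminished seventh chord (G, Bb, Db, Fb); A4 is not a chord tone.
It is approached by step down from Bb4 and left by step up to Bb4.
Step away and step back to the same note — a neighbor tone (lower neighbor).
The harmony at that moment is G# minor triad (G#, B, D#); A4 is not a chord tone.
It is approached by leap up from D#4 and left by step down to G#4.
Leap in, step out — an appoggiatura.

G4 (beat 2) — appoggiatura; A4 (beat 6) — neighbor tone; A4 (beat 9) — appoggiatura.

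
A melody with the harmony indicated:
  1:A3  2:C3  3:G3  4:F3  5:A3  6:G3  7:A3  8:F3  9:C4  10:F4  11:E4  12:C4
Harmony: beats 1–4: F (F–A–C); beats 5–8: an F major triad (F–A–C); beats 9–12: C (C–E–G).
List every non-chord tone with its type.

G3 (beat 3) — appoggiatura; G3 (beat 6) — neighbor tone; F4 (beat 10) — appoggiatura.

The harmony at that moment is F major triad (F, A, C); G3 is not a chord tone.
It is approached by leap up from C3 and left by step down to F3.
Leap in, step out — an appoggiatura.
The harmony at that moment is F major triad (F, A, C); G3 is not a chord tone.
It is approached by step down from A3 and left by step up to A3.
Step away and step back to the same note — a neighbor tone (lower neighbor).
The harmony at that moment is C major triad (C, E, G); F4 is not a chord tone.
It is approached by leap up from C4 and left by step down to E4.
Leap in, step out — an appoggiatura.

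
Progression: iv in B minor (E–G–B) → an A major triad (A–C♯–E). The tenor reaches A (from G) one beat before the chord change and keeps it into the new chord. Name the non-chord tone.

The harmony at that moment is E minor triad (E, G, B); A is not a chord tone.
It is approached by step up from G and then sustained as the same pitch into the next harmony.
Arriving early and becoming a chord tone when the harmony changes — an anticipation.

A is an anticipation.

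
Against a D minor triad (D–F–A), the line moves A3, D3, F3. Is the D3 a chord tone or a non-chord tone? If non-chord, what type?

D minor triad contains D, F, A; D is the root, so it is a chord tone.

Chord tone (the root of D minor triad).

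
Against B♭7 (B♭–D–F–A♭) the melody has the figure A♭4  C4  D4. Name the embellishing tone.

C4 is an appoggiatura.

The harmony at that moment is B♭ dominant seventh chord (B♭, D, F, A♭); C4 is not a chord tone.
It is approached by leap down from A♭4 and left by step up to D4.
Leap in, step out — an appoggiatura.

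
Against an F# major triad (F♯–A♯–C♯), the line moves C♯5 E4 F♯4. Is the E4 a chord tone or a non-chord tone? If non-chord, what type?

The harmony at that moment is F♯ major triad (F♯, A♯, C♯); E4 is not a chord tone.
It is approached by leap down from C♯5 and left by step up to F♯4.
Leap in, step out — an appoggiatura.

Non-chord tone — an appoggiatura.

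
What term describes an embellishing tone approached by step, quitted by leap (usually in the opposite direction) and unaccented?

Approach: by step. Departure: by leap. Metric position: weak.
Step in, leap out, from a weak position — an escape tone (échappée). (It is the mirror image of the appoggiatura, which leaps in and steps out on a strong beat.)

Escape tone.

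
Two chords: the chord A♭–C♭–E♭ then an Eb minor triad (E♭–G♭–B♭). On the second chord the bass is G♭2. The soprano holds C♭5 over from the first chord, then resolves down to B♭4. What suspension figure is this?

4–3 suspension.

At the second chord the bass is G♭2. The suspended C♭5 lies a fourth above the bass; after resolving down by step to B♭4, the interval above the bass becomes a third.
Suspension figures are named by those two intervals: 4–3.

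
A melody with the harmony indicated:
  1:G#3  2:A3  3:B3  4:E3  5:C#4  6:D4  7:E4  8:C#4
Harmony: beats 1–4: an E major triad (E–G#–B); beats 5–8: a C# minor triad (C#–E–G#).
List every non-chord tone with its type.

The harmony at that moment is E major triad (E, G#, B); A3 is not a chord tone.
It is approached by step up from G#3 and left by step up to B3.
Step in, step out in the same direction — a passing tone.
The harmony at that moment is C# minor triad (C#, E, G#); D4 is not a chord tone.
It is approached by step up from C#4 and left by step up to E4.
Step in, step out in the same direction — a passing tone.

A3 (beat 2) — passing tone; D4 (beat 6) — passing tone.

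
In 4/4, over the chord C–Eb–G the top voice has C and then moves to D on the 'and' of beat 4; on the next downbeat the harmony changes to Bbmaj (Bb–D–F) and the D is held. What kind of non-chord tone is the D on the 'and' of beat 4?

The harmony at that moment is C minor triad (C, Eb, G); D is not a chord tone.
It is approached by step up from C and then sustained as the same pitch into the next harmony.
Arriving early and becoming a chord tone when the harmony changes — an anticipation.

Anticipation.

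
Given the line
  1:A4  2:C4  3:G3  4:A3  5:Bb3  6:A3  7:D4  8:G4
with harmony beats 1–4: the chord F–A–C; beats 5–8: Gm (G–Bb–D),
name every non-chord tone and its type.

The harmony at that moment is F major triad (F, A, C); G3 is not a chord tone.
It is approached by leap down from C4 and left by step up to A3.
Leap in, step out — an appoggiatura.
The harmony at that moment is G minor triad (G, Bb, D); A3 is not a chord tone.
It is approached by step down from Bb3 and left by leap up to D4.
Step in, leap out — an escape tone.

G3 (beat 3) — appoggiatura; A3 (beat 6) — escape tone.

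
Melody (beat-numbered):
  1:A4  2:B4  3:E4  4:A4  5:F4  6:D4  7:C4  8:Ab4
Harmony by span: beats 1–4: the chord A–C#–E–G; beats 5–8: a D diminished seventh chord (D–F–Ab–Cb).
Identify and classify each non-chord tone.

B4 (beat 2) — escape tone; C4 (beat 7) — escape tone.

The harmony at that moment is A dominant seventh chord (A, C#, E, G); B4 is not a chord tone.
It is approached by step up from A4 and left by leap down to E4.
Step in, leap out — an escape tone.
The harmony at that moment is D diminished seventh chord (D, F, Ab, Cb); C4 is not a chord tone.
It is approached by step down from D4 and left by leap up to Ab4.
Step in, leap out — an escape tone.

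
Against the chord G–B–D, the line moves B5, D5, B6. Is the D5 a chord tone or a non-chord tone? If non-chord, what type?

Chord tone (the fifth of G major triad).

G major triad contains G, B, D; D is the fifth, so it is a chord tone.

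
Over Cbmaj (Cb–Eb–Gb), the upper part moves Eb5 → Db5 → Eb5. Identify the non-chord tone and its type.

The harmony at that moment is Cb major triad (Cb, Eb, Gb); Db5 is not a chord tone.
It is approached by step down from Eb5 and left by step up to Eb5.
Step away and step back to the same note — a neighbor tone (lower neighbor).

Db5 is a neighbor tone.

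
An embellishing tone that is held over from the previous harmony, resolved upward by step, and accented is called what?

Approach: by preparation — the pitch is first a chord tone, then held (tied or repeated) while the harmony changes under it. Departure: up by step. Metric position: strong.
A prepared dissonance that resolves upward by step — a retardation. (The same figure resolving downward would be a suspension.)

Retardation.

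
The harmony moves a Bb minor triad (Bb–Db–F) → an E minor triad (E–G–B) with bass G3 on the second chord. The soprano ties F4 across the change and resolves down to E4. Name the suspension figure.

At the second chord the bass is G3. The suspended F4 lies a seventh above the bass; after resolving down by step to E4, the interval above the bass becomes a sixth.
Suspension figures are named by those two intervals: 7–6.

7–6 suspension.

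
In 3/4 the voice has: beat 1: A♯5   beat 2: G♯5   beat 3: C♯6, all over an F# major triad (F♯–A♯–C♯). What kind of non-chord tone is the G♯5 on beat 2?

The harmony at that moment is F♯ major triad (F♯, A♯, C♯); G♯5 is not a chord tone.
It is approached by step down from A♯5 and left by leap up to C♯6.
Step in, leap out, on a weak beat — an escape tone.

Escape tone.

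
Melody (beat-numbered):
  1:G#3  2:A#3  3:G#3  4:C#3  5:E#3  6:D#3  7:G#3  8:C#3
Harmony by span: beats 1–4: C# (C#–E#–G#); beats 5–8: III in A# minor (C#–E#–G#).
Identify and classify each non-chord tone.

The harmony at that moment is C# major triad (C#, E#, G#); A#3 is not a chord tone.
It is approached by step up from G#3 and left by step down to G#3.
Step away and step back to the same note — a neighbor tone (upper neighbor).
The harmony at that moment is C# major triad (C#, E#, G#); D#3 is not a chord tone.
It is approached by step down from E#3 and left by leap up to G#3.
Step in, leap out — an escape tone.

A#3 (beat 2) — neighbor tone; D#3 (beat 6) — escape tone.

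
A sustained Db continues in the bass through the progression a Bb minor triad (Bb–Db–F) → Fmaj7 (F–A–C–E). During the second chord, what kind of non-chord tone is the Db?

The harmony at that moment is F major seventh chord (F, A, C, E); Db is not a chord tone.
It is held over (the same pitch as the preceding Db) and then sustained as the same pitch into the next harmony.
Sustained through a change of harmony — a pedal tone.

Pedal tone (pedal point).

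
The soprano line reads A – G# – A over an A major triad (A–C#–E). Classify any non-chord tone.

G# is a neighbor tone.

The harmony at that moment is A major triad (A, C#, E); G# is not a chord tone.
It is approached by step down from A and left by step up to A.
Step away and step back to the same note — a neighbor tone (lower neighbor).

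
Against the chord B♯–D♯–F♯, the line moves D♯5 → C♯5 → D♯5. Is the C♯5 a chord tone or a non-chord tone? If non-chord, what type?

Non-chord tone — a neighbor tone.

The harmony at that moment is B♯ diminished triad (B♯, D♯, F♯); C♯5 is not a chord tone.
It is approached by step down from D♯5 and left by step up to D♯5.
Step away and step back to the same note — a neighbor tone (lower neighbor).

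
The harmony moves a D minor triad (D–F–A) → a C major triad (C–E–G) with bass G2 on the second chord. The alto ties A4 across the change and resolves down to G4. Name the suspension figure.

At the second chord the bass is G2. The suspended A4 lies a ninth above the bass; after resolving down by step to G4, the interval above the bass becomes an octave.
Suspension figures are named by those two intervals: 9–8.

9–8 suspension.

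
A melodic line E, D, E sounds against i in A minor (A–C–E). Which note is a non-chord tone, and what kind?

D is a neighbor tone.

The harmony at that moment is A minor triad (A, C, E); D is not a chord tone.
It is approached by step down from E and left by step up to E.
Step away and step back to the same note — a neighbor tone (lower neighbor).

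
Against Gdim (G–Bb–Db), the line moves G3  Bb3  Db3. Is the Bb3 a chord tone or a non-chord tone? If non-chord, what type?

G diminished triad contains G, Bb, Db; Bb is the third, so it is a chord tone.

Chord tone (the third of G diminished triad).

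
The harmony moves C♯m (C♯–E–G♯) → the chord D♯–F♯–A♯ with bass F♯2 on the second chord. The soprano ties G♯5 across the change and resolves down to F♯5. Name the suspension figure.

At the second chord the bass is F♯2. The suspended G♯5 lies a ninth above the bass; after resolving down by step to F♯5, the interval above the bass becomes an octave.
Suspension figures are named by those two intervals: 9–8.

9–8 suspension.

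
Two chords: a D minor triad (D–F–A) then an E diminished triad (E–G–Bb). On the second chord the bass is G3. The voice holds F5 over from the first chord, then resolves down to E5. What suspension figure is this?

7–6 suspension.

At the second chord the bass is G3. The suspended F5 lies a seventh above the bass; after resolving down by step to E5, the interval above the bass becomes a sixth.
Suspension figures are named by those two intervals: 7–6.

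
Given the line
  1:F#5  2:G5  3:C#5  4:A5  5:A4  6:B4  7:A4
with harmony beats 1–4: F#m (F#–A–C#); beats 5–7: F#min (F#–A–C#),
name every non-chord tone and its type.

G5 (beat 2) — escape tone; B4 (beat 6) — neighbor tone.

The harmony at that moment is F# minor triad (F#, A, C#); G5 is not a chord tone.
It is approached by step up from F#5 and left by leap down to C#5.
Step in, leap out — an escape tone.
The harmony at that moment is F# minor triad (F#, A, C#); B4 is not a chord tone.
It is approached by step up from A4 and left by step down to A4.
Step away and step back to the same note — a neighbor tone (upper neighbor).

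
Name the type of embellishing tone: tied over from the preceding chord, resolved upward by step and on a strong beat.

Approach: by preparation — the pitch is first a chord tone, then held (tied or repeated) while the harmony changes under it. Departure: up by step. Metric position: strong.
A prepared dissonance that resolves upward by step — a retardation. (The same figure resolving downward would be a suspension.)

Retardation.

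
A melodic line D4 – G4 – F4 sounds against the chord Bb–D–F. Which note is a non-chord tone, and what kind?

G4 is an appoggiatura.

The harmony at that moment is Bb major triad (Bb, D, F); G4 is not a chord tone.
It is approached by leap up from D4 and left by step down to F4.
Leap in, step out — an appoggiatura.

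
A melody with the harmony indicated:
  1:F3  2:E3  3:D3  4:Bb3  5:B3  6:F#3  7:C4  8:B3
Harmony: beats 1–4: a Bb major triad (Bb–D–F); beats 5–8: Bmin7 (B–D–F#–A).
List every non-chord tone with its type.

The harmony at that moment is Bb major triad (Bb, D, F); E3 is not a chord tone.
It is approached by step down from F3 and left by step down to D3.
Step in, step out in the same direction — a passing tone.
The harmony at that moment is B minor seventh chord (B, D, F#, A); C4 is not a chord tone.
It is approached by leap up from F#3 and left by step down to B3.
Leap in, step out — an appoggiatura.

E3 (beat 2) — passing tone; C4 (beat 7) — appoggiatura.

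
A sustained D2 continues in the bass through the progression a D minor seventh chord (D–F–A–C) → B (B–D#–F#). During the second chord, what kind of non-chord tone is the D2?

The harmony at that moment is B major triad (B, D#, F#); D2 is not a chord tone.
It is held over (the same pitch as the preceding D2) and then sustained as the same pitch into the next harmony.
Sustained through a change of harmony — a pedal tone.

Pedal tone (pedal point).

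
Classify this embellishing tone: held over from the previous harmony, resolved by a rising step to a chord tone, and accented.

Retardation.

Approach: by preparation — the pitch is first a chord tone, then held (tied or repeated) while the harmony changes under it. Departure: up by step. Metric position: strong.
A prepared dissonance that resolves upward by step — a retardation. (The same figure resolving downward would be a suspension.)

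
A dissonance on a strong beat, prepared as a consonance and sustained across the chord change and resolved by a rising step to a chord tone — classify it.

Approach: by preparation — the pitch is first a chord tone, then held (tied or repeated) while the harmony changes under it. Departure: up by step. Metric position: strong.
A prepared dissonance that resolves upward by step — a retardation. (The same figure resolving downward would be a suspension.)

Retardation.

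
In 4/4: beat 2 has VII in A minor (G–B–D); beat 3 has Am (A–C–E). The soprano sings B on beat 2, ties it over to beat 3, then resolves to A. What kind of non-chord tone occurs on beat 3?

Suspension.

The harmony at that moment is A minor triad (A, C, E); B is not a chord tone.
It is held over (the same pitch as the preceding B) and left by step down to A.
Held over from the previous chord and resolving down by step — a suspension.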